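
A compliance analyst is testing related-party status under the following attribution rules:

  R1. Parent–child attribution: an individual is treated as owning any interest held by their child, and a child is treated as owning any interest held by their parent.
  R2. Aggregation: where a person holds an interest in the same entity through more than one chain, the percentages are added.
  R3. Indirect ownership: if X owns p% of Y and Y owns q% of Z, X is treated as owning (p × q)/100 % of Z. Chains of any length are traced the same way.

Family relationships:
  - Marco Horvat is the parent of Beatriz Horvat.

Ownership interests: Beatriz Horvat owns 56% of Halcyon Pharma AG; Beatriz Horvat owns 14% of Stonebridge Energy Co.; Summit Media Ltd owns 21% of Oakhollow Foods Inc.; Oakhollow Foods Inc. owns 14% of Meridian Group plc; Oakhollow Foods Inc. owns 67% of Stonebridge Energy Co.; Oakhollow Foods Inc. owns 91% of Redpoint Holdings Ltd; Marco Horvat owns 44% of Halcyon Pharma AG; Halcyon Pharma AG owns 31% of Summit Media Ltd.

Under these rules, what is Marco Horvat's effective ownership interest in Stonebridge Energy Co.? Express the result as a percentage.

By parent–child attribution (R1), Marco Horvat is treated as also owning Beatriz Horvat's interest in Halcyon Pharma AG, giving 44% + 56% = 100%.
By parent–child attribution (R1), Marco Horvat is treated as owning Beatriz Horvat's 14% interest in Stonebridge Energy Co.
Chain via Halcyon Pharma AG → Summit Media Ltd → Oakhollow Foods Inc. (R3): 100% × 31% × 21% × 67% = 4.3617% of Stonebridge Energy Co.
Direct interest in Stonebridge Energy Co: 14%.
Aggregating (R2): 4.3617% + 14% = 18.3617%.

18.3617%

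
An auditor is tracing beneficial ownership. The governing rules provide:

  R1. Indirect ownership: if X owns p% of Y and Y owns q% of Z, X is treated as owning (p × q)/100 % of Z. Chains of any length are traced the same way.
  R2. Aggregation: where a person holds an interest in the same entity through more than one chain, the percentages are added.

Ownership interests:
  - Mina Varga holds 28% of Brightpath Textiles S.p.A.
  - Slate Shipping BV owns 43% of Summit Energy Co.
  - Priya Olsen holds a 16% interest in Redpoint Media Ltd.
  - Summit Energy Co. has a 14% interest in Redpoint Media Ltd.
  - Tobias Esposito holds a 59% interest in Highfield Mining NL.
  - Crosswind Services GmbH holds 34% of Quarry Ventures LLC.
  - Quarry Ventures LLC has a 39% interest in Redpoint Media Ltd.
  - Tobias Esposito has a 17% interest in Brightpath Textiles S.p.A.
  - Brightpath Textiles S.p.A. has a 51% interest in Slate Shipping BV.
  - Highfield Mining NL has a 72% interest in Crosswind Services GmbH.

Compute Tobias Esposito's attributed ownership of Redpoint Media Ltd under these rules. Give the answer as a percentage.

Chain via Highfield Mining NL → Crosswind Services GmbH → Quarry Ventures LLC (R1): 59% × 72% × 34% × 39% = 5.632848% of Redpoint Media Ltd.
Chain via Brightpath Textiles S.p.A. → Slate Shipping BV → Summit Energy Co. (R1): 17% × 51% × 43% × 14% = 0.521934% of Redpoint Media Ltd.
Aggregating (R2): 5.632848% + 0.521934% = 6.154782%.

6.154782%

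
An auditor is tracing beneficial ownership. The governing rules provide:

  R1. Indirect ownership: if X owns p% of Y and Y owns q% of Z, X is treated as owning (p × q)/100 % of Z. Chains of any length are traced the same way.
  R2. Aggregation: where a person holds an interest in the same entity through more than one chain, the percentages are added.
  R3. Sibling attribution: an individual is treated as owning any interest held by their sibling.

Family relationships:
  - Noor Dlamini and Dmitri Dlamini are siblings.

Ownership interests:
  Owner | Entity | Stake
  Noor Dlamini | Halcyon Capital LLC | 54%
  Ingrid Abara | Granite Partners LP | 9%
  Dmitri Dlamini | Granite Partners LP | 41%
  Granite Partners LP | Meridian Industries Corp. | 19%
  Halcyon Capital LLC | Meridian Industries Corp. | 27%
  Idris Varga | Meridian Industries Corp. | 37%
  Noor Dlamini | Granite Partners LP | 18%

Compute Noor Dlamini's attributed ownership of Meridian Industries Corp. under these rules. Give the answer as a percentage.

25.79%

By sibling attribution (R3), Noor Dlamini is treated as also owning Dmitri Dlamini's interest in Granite Partners LP, giving 18% + 41% = 59%.
Chain via Granite Partners LP (R1): 59% × 19% = 11.21% of Meridian Industries Corp.
Chain via Halcyon Capital LLC (R1): 54% × 27% = 14.58% of Meridian Industries Corp.
Aggregating (R2): 11.21% + 14.58% = 25.79%.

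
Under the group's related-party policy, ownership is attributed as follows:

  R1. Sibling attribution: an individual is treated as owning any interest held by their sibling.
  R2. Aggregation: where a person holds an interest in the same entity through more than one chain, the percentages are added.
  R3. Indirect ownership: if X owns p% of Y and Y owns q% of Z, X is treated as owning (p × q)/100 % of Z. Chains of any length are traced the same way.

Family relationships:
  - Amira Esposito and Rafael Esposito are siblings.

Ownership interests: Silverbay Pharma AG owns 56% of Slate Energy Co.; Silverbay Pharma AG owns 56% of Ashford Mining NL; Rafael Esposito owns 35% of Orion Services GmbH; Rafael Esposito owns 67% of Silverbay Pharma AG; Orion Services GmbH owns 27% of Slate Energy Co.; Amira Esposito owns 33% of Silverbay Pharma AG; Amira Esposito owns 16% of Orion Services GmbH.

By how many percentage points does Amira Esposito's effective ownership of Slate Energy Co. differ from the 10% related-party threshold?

59.77

By sibling attribution (R1), Amira Esposito is treated as also owning Rafael Esposito's interest in Orion Services GmbH, giving 16% + 35% = 51%.
By sibling attribution (R1), Amira Esposito is treated as also owning Rafael Esposito's interest in Silverbay Pharma AG, giving 33% + 67% = 100%.
Chain via Orion Services GmbH (R3): 51% × 27% = 13.77% of Slate Energy Co.
Chain via Silverbay Pharma AG (R3): 100% × 56% = 56% of Slate Energy Co.
Aggregating (R2): 13.77% + 56% = 69.77%.
69.77% exceeds the 10% threshold by 59.77 percentage points.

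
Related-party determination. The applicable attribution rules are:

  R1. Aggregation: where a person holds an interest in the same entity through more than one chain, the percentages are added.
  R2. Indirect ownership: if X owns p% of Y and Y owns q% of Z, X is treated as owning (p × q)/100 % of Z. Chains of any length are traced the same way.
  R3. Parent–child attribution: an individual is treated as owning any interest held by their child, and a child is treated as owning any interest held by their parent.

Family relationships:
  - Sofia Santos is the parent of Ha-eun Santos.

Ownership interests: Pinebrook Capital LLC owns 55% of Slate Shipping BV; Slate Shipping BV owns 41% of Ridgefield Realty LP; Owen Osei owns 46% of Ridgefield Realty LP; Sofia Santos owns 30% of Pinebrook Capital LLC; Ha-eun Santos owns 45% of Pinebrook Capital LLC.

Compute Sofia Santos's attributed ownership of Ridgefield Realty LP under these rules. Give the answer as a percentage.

By parent–child attribution (R3), Sofia Santos is treated as also owning Ha-eun Santos's interest in Pinebrook Capital LLC, giving 30% + 45% = 75%.
Chain via Pinebrook Capital LLC → Slate Shipping BV (R2): 75% × 55% × 41% = 16.9125% of Ridgefield Realty LP.

16.9125%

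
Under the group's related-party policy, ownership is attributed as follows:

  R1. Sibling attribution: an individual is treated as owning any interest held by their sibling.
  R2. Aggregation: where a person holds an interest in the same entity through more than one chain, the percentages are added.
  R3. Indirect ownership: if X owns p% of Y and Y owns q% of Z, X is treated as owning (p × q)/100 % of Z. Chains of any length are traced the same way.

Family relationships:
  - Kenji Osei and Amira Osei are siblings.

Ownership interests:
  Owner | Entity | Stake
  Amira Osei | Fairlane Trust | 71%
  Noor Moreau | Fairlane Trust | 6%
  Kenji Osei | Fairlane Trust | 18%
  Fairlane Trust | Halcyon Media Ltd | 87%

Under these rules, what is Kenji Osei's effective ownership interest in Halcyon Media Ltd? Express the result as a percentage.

By sibling attribution (R1), Kenji Osei is treated as also owning Amira Osei's interest in Fairlane Trust, giving 18% + 71% = 89%.
Chain via Fairlane Trust (R3): 89% × 87% = 77.43% of Halcyon Media Ltd.

77.43%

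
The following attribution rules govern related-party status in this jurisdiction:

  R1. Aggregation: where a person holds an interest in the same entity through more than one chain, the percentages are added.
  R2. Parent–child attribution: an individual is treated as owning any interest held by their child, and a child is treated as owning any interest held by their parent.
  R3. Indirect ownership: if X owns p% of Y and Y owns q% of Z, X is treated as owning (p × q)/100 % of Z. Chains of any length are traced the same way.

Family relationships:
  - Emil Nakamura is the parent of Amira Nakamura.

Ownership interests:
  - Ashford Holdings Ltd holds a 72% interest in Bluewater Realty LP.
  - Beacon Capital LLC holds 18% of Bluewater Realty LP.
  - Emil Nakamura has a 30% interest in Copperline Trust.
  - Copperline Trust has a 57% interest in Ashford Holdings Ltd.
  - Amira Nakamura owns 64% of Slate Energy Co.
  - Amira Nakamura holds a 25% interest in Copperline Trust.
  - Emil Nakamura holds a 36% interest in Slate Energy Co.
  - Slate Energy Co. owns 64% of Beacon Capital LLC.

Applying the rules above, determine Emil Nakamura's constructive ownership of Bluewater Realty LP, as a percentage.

34.092%

By parent–child attribution (R2), Emil Nakamura is treated as also owning Amira Nakamura's interest in Copperline Trust, giving 30% + 25% = 55%.
By parent–child attribution (R2), Emil Nakamura is treated as also owning Amira Nakamura's interest in Slate Energy Co, giving 36% + 64% = 100%.
Chain via Copperline Trust → Ashford Holdings Ltd (R3): 55% × 57% × 72% = 22.572% of Bluewater Realty LP.
Chain via Slate Energy Co. → Beacon Capital LLC (R3): 100% × 64% × 18% = 11.52% of Bluewater Realty LP.
Aggregating (R1): 22.572% + 11.52% = 34.092%.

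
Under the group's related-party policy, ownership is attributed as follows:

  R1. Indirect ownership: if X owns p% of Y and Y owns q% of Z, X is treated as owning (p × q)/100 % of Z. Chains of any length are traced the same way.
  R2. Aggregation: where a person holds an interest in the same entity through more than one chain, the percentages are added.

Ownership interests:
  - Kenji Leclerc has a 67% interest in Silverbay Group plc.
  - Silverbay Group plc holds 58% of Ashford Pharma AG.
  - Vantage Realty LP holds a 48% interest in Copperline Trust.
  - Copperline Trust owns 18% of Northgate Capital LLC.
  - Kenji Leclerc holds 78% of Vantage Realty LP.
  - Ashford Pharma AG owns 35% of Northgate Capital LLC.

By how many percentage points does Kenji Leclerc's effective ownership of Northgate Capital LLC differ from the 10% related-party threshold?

10.3402

Chain via Silverbay Group plc → Ashford Pharma AG (R1): 67% × 58% × 35% = 13.601% of Northgate Capital LLC.
Chain via Vantage Realty LP → Copperline Trust (R1): 78% × 48% × 18% = 6.7392% of Northgate Capital LLC.
Aggregating (R2): 13.601% + 6.7392% = 20.3402%.
20.3402% exceeds the 10% threshold by 10.3402 percentage points.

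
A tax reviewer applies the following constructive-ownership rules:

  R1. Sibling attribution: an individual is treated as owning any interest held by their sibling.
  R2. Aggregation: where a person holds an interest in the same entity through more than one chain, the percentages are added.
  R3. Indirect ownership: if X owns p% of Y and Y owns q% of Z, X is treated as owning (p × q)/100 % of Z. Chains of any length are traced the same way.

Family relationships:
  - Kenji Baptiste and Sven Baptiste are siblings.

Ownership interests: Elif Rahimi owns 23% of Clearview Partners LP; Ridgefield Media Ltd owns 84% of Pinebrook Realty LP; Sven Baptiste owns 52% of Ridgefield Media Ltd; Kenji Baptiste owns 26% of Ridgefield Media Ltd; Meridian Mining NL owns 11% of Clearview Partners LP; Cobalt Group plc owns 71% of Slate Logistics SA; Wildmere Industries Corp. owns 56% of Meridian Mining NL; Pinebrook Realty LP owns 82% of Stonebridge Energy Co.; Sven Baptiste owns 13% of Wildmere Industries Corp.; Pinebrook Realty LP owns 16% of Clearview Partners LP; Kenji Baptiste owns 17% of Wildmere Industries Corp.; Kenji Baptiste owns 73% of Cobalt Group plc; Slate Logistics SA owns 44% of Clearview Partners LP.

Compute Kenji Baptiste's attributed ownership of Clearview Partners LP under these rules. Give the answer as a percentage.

35.1364%

By sibling attribution (R1), Kenji Baptiste is treated as also owning Sven Baptiste's interest in Ridgefield Media Ltd, giving 26% + 52% = 78%.
By sibling attribution (R1), Kenji Baptiste is treated as also owning Sven Baptiste's interest in Wildmere Industries Corp, giving 17% + 13% = 30%.
Chain via Cobalt Group plc → Slate Logistics SA (R3): 73% × 71% × 44% = 22.8052% of Clearview Partners LP.
Chain via Ridgefield Media Ltd → Pinebrook Realty LP (R3): 78% × 84% × 16% = 10.4832% of Clearview Partners LP.
Chain via Wildmere Industries Corp. → Meridian Mining NL (R3): 30% × 56% × 11% = 1.848% of Clearview Partners LP.
Aggregating (R2): 22.8052% + 10.4832% + 1.848% = 35.1364%.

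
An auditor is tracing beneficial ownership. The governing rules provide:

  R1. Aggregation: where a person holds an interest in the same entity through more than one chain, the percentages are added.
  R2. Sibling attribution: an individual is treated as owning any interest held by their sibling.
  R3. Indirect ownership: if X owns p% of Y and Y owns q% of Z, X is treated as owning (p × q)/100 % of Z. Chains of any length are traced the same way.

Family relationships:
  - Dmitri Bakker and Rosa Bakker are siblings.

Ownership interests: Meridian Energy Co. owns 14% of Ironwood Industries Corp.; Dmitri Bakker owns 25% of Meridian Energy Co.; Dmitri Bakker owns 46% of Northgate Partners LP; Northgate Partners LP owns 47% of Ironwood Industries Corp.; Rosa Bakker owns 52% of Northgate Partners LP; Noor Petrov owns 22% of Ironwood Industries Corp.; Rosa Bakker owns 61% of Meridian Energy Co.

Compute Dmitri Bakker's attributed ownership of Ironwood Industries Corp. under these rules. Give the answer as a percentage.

By sibling attribution (R2), Dmitri Bakker is treated as also owning Rosa Bakker's interest in Northgate Partners LP, giving 46% + 52% = 98%.
By sibling attribution (R2), Dmitri Bakker is treated as also owning Rosa Bakker's interest in Meridian Energy Co, giving 25% + 61% = 86%.
Chain via Northgate Partners LP (R3): 98% × 47% = 46.06% of Ironwood Industries Corp.
Chain via Meridian Energy Co. (R3): 86% × 14% = 12.04% of Ironwood Industries Corp.
Aggregating (R1): 46.06% + 12.04% = 58.1%.

58.1%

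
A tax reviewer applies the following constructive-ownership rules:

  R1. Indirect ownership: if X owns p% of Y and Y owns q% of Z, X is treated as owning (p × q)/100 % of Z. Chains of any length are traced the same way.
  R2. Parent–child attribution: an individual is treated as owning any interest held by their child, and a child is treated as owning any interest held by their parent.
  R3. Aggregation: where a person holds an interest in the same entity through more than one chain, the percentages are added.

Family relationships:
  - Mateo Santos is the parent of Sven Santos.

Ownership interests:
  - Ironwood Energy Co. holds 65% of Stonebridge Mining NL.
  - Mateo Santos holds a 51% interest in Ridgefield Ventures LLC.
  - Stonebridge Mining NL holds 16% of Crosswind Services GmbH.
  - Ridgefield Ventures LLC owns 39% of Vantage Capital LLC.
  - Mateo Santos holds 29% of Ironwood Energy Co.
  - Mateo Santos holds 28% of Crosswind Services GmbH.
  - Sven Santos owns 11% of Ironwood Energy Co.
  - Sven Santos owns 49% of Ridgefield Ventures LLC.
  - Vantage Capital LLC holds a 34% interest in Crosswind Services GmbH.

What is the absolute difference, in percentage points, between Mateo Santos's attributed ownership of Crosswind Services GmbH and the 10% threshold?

35.42

By parent–child attribution (R2), Mateo Santos is treated as also owning Sven Santos's interest in Ironwood Energy Co, giving 29% + 11% = 40%.
By parent–child attribution (R2), Mateo Santos is treated as also owning Sven Santos's interest in Ridgefield Ventures LLC, giving 51% + 49% = 100%.
Chain via Ironwood Energy Co. → Stonebridge Mining NL (R1): 40% × 65% × 16% = 4.16% of Crosswind Services GmbH.
Chain via Ridgefield Ventures LLC → Vantage Capital LLC (R1): 100% × 39% × 34% = 13.26% of Crosswind Services GmbH.
Direct interest in Crosswind Services GmbH: 28%.
Aggregating (R3): 4.16% + 13.26% + 28% = 45.42%.
45.42% exceeds the 10% threshold by 35.42 percentage points.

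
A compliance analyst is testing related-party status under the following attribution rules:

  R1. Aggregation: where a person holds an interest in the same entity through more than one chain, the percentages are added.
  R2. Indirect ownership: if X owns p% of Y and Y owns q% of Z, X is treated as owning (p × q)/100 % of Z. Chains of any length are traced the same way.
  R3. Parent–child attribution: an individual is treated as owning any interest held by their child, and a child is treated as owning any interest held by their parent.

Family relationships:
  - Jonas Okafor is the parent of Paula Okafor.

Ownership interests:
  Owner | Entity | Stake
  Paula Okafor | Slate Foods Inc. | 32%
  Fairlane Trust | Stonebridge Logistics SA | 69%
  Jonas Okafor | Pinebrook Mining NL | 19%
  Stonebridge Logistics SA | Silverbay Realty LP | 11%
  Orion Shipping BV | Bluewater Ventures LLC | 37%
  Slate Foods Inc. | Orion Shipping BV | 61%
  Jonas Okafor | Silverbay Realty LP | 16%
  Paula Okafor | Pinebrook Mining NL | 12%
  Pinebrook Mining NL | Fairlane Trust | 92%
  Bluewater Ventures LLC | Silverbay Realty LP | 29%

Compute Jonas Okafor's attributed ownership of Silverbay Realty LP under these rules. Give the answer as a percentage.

20.259164%

By parent–child attribution (R3), Jonas Okafor is treated as also owning Paula Okafor's interest in Pinebrook Mining NL, giving 19% + 12% = 31%.
By parent–child attribution (R3), Jonas Okafor is treated as owning Paula Okafor's 32% interest in Slate Foods Inc.
Chain via Pinebrook Mining NL → Fairlane Trust → Stonebridge Logistics SA (R2): 31% × 92% × 69% × 11% = 2.164668% of Silverbay Realty LP.
Direct interest in Silverbay Realty LP: 16%.
Chain via Slate Foods Inc. → Orion Shipping BV → Bluewater Ventures LLC (R2): 32% × 61% × 37% × 29% = 2.094496% of Silverbay Realty LP.
Aggregating (R1): 2.164668% + 16% + 2.094496% = 20.259164%.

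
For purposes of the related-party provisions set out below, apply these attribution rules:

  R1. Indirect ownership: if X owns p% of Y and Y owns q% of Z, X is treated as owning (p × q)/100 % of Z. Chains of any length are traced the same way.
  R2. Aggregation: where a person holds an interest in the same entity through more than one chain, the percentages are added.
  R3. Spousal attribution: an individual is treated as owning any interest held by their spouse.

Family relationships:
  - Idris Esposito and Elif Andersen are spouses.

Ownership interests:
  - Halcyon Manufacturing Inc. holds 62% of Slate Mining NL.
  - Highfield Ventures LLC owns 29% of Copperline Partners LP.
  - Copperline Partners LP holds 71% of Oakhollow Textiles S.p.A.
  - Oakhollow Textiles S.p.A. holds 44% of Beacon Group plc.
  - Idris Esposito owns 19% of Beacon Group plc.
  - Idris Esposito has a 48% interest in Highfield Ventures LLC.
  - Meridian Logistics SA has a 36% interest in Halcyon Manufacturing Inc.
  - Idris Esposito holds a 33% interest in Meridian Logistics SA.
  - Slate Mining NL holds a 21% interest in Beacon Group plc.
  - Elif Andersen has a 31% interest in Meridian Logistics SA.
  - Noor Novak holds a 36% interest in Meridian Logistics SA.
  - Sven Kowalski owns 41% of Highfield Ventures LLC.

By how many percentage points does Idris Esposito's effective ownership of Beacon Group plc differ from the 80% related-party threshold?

By spousal attribution (R3), Idris Esposito is treated as also owning Elif Andersen's interest in Meridian Logistics SA, giving 33% + 31% = 64%.
Chain via Highfield Ventures LLC → Copperline Partners LP → Oakhollow Textiles S.p.A. (R1): 48% × 29% × 71% × 44% = 4.348608% of Beacon Group plc.
Chain via Meridian Logistics SA → Halcyon Manufacturing Inc. → Slate Mining NL (R1): 64% × 36% × 62% × 21% = 2.999808% of Beacon Group plc.
Direct interest in Beacon Group plc: 19%.
Aggregating (R2): 4.348608% + 2.999808% + 19% = 26.348416%.
26.348416% falls short of the 80% threshold by 53.651584 percentage points.

53.651584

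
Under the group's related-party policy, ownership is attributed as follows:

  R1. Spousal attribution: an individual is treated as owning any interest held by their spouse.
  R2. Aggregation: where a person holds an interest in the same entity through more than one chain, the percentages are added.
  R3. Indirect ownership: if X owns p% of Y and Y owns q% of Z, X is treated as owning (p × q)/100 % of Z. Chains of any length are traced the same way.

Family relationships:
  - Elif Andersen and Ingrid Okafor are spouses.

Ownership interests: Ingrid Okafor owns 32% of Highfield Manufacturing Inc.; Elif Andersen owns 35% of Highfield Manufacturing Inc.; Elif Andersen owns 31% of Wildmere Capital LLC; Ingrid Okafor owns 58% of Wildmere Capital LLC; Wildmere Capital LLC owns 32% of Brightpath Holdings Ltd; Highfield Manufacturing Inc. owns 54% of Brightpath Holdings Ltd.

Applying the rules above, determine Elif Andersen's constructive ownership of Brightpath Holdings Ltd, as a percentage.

By spousal attribution (R1), Elif Andersen is treated as also owning Ingrid Okafor's interest in Highfield Manufacturing Inc, giving 35% + 32% = 67%.
By spousal attribution (R1), Elif Andersen is treated as also owning Ingrid Okafor's interest in Wildmere Capital LLC, giving 31% + 58% = 89%.
Chain via Highfield Manufacturing Inc. (R3): 67% × 54% = 36.18% of Brightpath Holdings Ltd.
Chain via Wildmere Capital LLC (R3): 89% × 32% = 28.48% of Brightpath Holdings Ltd.
Aggregating (R2): 36.18% + 28.48% = 64.66%.

64.66%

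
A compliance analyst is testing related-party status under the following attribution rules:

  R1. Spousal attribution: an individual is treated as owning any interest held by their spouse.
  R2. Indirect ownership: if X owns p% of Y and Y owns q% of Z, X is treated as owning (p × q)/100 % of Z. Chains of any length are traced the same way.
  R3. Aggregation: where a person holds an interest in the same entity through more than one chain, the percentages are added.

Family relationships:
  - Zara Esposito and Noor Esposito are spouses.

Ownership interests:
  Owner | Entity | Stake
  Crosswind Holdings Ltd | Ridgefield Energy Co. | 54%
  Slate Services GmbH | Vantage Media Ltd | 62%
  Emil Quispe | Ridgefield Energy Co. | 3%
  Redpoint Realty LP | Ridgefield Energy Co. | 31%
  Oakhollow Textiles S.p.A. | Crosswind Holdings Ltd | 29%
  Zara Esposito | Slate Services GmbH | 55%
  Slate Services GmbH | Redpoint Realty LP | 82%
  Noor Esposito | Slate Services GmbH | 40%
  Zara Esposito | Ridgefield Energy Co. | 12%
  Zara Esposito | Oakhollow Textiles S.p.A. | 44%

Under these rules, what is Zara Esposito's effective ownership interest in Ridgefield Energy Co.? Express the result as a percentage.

By spousal attribution (R1), Zara Esposito is treated as also owning Noor Esposito's interest in Slate Services GmbH, giving 55% + 40% = 95%.
Chain via Slate Services GmbH → Redpoint Realty LP (R2): 95% × 82% × 31% = 24.149% of Ridgefield Energy Co.
Chain via Oakhollow Textiles S.p.A. → Crosswind Holdings Ltd (R2): 44% × 29% × 54% = 6.8904% of Ridgefield Energy Co.
Direct interest in Ridgefield Energy Co: 12%.
Aggregating (R3): 24.149% + 6.8904% + 12% = 43.0394%.

43.0394%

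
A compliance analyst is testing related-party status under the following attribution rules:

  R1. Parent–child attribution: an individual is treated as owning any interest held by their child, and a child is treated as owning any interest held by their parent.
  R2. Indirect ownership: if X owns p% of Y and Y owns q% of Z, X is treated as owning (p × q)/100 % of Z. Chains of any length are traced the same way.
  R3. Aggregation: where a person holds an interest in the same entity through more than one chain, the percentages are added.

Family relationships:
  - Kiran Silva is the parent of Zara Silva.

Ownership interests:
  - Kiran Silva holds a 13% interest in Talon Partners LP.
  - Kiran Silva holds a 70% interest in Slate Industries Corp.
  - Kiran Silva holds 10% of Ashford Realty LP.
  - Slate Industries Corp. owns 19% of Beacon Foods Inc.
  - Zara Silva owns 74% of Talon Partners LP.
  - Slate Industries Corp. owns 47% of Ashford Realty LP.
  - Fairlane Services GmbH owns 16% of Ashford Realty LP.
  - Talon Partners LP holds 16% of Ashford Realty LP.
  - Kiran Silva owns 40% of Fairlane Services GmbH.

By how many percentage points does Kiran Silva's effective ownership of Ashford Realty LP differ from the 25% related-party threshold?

By parent–child attribution (R1), Kiran Silva is treated as also owning Zara Silva's interest in Talon Partners LP, giving 13% + 74% = 87%.
Chain via Talon Partners LP (R2): 87% × 16% = 13.92% of Ashford Realty LP.
Chain via Fairlane Services GmbH (R2): 40% × 16% = 6.4% of Ashford Realty LP.
Chain via Slate Industries Corp. (R2): 70% × 47% = 32.9% of Ashford Realty LP.
Direct interest in Ashford Realty LP: 10%.
Aggregating (R3): 13.92% + 6.4% + 32.9% + 10% = 63.22%.
63.22% exceeds the 25% threshold by 38.22 percentage points.

38.22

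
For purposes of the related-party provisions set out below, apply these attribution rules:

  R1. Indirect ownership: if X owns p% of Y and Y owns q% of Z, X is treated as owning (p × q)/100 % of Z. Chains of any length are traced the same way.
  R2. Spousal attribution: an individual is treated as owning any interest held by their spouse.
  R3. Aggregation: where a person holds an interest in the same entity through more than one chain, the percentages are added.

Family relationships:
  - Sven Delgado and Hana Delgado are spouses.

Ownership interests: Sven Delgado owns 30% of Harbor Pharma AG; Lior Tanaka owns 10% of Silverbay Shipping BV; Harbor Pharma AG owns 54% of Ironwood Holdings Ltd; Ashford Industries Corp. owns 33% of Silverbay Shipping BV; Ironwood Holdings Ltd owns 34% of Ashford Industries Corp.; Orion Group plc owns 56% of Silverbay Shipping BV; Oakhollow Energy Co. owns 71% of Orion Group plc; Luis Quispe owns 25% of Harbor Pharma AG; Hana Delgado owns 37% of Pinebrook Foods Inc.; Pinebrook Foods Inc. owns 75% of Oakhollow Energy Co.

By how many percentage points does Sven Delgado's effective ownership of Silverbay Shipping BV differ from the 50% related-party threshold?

By spousal attribution (R2), Sven Delgado is treated as owning Hana Delgado's 37% interest in Pinebrook Foods Inc.
Chain via Harbor Pharma AG → Ironwood Holdings Ltd → Ashford Industries Corp. (R1): 30% × 54% × 34% × 33% = 1.81764% of Silverbay Shipping BV.
Chain via Pinebrook Foods Inc. → Oakhollow Energy Co. → Orion Group plc (R1): 37% × 75% × 71% × 56% = 11.0334% of Silverbay Shipping BV.
Aggregating (R3): 1.81764% + 11.0334% = 12.85104%.
12.85104% falls short of the 50% threshold by 37.14896 percentage points.

37.14896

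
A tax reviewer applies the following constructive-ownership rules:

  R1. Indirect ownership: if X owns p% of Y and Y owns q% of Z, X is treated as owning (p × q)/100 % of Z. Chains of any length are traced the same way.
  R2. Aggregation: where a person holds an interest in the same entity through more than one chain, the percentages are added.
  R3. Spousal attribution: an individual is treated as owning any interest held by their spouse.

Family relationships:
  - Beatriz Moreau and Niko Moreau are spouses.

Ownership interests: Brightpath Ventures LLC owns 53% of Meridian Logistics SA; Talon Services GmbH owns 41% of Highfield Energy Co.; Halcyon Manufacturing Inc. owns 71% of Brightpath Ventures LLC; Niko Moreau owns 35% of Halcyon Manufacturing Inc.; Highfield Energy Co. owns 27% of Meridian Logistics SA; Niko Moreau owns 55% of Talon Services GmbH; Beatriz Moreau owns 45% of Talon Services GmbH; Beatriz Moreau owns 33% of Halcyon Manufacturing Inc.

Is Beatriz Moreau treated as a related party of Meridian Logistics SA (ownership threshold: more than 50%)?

No

By spousal attribution (R3), Beatriz Moreau is treated as also owning Niko Moreau's interest in Halcyon Manufacturing Inc, giving 33% + 35% = 68%.
By spousal attribution (R3), Beatriz Moreau is treated as also owning Niko Moreau's interest in Talon Services GmbH, giving 45% + 55% = 100%.
Chain via Halcyon Manufacturing Inc. → Brightpath Ventures LLC (R1): 68% × 71% × 53% = 25.5884% of Meridian Logistics SA.
Chain via Talon Services GmbH → Highfield Energy Co. (R1): 100% × 41% × 27% = 11.07% of Meridian Logistics SA.
Aggregating (R2): 25.5884% + 11.07% = 36.6584%.
36.6584% does not exceed the 50% threshold, so Beatriz is not a related party to Meridian Logistics SA.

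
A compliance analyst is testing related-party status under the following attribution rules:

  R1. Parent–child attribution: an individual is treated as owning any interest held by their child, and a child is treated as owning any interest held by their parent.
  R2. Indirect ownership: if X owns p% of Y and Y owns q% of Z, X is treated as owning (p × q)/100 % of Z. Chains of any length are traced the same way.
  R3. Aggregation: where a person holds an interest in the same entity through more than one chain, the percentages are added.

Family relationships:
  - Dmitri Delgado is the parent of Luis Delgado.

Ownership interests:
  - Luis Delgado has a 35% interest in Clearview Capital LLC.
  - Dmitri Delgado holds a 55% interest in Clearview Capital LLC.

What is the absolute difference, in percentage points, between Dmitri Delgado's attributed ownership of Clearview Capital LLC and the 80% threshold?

By parent–child attribution (R1), Dmitri Delgado is treated as also owning Luis Delgado's interest in Clearview Capital LLC, giving 55% + 35% = 90%.
Direct interest in Clearview Capital LLC: 90%.
90% exceeds the 80% threshold by 10 percentage points.

10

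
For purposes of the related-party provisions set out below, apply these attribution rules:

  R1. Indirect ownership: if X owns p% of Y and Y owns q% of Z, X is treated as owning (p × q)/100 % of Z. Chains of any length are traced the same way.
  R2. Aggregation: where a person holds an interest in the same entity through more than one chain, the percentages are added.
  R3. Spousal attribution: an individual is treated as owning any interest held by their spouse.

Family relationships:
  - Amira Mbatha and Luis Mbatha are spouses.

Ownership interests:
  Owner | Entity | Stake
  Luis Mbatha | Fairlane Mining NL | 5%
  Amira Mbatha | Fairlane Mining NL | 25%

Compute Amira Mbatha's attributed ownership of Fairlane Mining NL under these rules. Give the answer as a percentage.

30%

By spousal attribution (R3), Amira Mbatha is treated as also owning Luis Mbatha's interest in Fairlane Mining NL, giving 25% + 5% = 30%.
Direct interest in Fairlane Mining NL: 30%.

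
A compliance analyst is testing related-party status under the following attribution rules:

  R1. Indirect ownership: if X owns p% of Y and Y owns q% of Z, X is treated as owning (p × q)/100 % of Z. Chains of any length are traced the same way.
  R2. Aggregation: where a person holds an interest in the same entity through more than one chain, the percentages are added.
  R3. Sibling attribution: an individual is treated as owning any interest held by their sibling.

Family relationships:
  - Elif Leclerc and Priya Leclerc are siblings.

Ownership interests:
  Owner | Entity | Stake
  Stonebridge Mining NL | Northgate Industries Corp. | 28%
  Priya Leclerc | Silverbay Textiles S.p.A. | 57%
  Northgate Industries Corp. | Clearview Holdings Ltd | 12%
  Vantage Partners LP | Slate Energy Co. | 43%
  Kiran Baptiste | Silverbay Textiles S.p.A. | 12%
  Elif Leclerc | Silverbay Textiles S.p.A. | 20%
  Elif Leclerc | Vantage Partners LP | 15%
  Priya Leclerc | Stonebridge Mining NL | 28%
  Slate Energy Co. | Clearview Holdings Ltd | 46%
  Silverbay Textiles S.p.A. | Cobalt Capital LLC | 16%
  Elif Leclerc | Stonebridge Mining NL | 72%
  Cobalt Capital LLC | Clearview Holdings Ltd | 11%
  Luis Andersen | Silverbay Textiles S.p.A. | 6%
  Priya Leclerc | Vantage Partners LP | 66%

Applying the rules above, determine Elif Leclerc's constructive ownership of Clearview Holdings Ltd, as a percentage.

By sibling attribution (R3), Elif Leclerc is treated as also owning Priya Leclerc's interest in Silverbay Textiles S.p.A, giving 20% + 57% = 77%.
By sibling attribution (R3), Elif Leclerc is treated as also owning Priya Leclerc's interest in Vantage Partners LP, giving 15% + 66% = 81%.
By sibling attribution (R3), Elif Leclerc is treated as also owning Priya Leclerc's interest in Stonebridge Mining NL, giving 72% + 28% = 100%.
Chain via Silverbay Textiles S.p.A. → Cobalt Capital LLC (R1): 77% × 16% × 11% = 1.3552% of Clearview Holdings Ltd.
Chain via Vantage Partners LP → Slate Energy Co. (R1): 81% × 43% × 46% = 16.0218% of Clearview Holdings Ltd.
Chain via Stonebridge Mining NL → Northgate Industries Corp. (R1): 100% × 28% × 12% = 3.36% of Clearview Holdings Ltd.
Aggregating (R2): 1.3552% + 16.0218% + 3.36% = 20.737%.

20.737%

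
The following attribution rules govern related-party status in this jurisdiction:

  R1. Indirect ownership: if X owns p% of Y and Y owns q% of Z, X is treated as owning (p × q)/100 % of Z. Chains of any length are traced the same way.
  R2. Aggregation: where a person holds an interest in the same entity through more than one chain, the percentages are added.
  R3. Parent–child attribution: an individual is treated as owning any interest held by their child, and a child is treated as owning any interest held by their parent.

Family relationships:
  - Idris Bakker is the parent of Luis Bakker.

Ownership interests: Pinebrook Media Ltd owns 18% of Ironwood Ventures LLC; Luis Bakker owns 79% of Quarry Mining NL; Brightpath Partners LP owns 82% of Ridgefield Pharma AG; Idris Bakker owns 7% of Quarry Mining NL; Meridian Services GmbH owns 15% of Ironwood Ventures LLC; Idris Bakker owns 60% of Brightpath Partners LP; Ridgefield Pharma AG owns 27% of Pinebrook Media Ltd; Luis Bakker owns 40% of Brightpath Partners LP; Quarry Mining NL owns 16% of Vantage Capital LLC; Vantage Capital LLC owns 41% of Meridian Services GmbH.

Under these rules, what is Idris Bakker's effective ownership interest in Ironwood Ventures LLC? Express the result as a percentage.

4.83144%

By parent–child attribution (R3), Idris Bakker is treated as also owning Luis Bakker's interest in Brightpath Partners LP, giving 60% + 40% = 100%.
By parent–child attribution (R3), Idris Bakker is treated as also owning Luis Bakker's interest in Quarry Mining NL, giving 7% + 79% = 86%.
Chain via Brightpath Partners LP → Ridgefield Pharma AG → Pinebrook Media Ltd (R1): 100% × 82% × 27% × 18% = 3.9852% of Ironwood Ventures LLC.
Chain via Quarry Mining NL → Vantage Capital LLC → Meridian Services GmbH (R1): 86% × 16% × 41% × 15% = 0.84624% of Ironwood Ventures LLC.
Aggregating (R2): 3.9852% + 0.84624% = 4.83144%.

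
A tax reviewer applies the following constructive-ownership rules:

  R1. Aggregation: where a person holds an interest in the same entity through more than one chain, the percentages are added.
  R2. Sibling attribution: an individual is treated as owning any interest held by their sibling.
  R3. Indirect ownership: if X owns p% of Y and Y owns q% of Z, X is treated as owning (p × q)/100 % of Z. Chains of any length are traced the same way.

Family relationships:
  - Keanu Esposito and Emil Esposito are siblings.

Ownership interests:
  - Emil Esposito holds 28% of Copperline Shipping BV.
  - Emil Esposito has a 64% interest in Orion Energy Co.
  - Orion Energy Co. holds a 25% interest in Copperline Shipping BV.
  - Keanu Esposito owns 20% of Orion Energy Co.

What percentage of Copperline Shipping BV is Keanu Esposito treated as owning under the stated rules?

49%

By sibling attribution (R2), Keanu Esposito is treated as also owning Emil Esposito's interest in Orion Energy Co, giving 20% + 64% = 84%.
By sibling attribution (R2), Keanu Esposito is treated as owning Emil Esposito's 28% interest in Copperline Shipping BV.
Chain via Orion Energy Co. (R3): 84% × 25% = 21% of Copperline Shipping BV.
Direct interest in Copperline Shipping BV: 28%.
Aggregating (R1): 21% + 28% = 49%.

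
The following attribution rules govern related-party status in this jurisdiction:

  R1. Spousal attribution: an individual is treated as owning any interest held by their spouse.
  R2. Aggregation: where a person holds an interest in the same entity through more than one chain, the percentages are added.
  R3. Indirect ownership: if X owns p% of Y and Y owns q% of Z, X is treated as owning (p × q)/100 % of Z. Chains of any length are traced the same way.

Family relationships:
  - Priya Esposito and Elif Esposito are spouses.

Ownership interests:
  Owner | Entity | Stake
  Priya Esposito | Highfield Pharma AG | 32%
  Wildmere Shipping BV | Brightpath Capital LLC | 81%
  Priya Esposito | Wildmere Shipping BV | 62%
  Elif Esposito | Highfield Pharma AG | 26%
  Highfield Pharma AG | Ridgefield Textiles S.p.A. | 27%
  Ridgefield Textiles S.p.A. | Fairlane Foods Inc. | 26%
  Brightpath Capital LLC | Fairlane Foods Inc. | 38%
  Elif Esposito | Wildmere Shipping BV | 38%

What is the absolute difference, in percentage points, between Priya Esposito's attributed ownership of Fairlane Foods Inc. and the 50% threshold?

By spousal attribution (R1), Priya Esposito is treated as also owning Elif Esposito's interest in Wildmere Shipping BV, giving 62% + 38% = 100%.
By spousal attribution (R1), Priya Esposito is treated as also owning Elif Esposito's interest in Highfield Pharma AG, giving 32% + 26% = 58%.
Chain via Wildmere Shipping BV → Brightpath Capital LLC (R3): 100% × 81% × 38% = 30.78% of Fairlane Foods Inc.
Chain via Highfield Pharma AG → Ridgefield Textiles S.p.A. (R3): 58% × 27% × 26% = 4.0716% of Fairlane Foods Inc.
Aggregating (R2): 30.78% + 4.0716% = 34.8516%.
34.8516% falls short of the 50% threshold by 15.1484 percentage points.

15.1484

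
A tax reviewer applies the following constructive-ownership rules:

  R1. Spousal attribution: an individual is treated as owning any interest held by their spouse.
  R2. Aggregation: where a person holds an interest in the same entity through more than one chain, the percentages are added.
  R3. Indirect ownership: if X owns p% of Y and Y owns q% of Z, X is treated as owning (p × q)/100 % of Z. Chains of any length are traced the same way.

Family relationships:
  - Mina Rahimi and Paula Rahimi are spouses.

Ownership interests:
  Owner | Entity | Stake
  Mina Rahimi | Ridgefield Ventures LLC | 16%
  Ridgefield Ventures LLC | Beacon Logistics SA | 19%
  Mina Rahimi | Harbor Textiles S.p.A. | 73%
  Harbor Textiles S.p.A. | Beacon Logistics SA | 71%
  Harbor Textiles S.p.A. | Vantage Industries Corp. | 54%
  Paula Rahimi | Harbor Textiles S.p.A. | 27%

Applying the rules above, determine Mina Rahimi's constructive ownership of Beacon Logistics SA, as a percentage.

74.04%

By spousal attribution (R1), Mina Rahimi is treated as also owning Paula Rahimi's interest in Harbor Textiles S.p.A, giving 73% + 27% = 100%.
Chain via Ridgefield Ventures LLC (R3): 16% × 19% = 3.04% of Beacon Logistics SA.
Chain via Harbor Textiles S.p.A. (R3): 100% × 71% = 71% of Beacon Logistics SA.
Aggregating (R2): 3.04% + 71% = 74.04%.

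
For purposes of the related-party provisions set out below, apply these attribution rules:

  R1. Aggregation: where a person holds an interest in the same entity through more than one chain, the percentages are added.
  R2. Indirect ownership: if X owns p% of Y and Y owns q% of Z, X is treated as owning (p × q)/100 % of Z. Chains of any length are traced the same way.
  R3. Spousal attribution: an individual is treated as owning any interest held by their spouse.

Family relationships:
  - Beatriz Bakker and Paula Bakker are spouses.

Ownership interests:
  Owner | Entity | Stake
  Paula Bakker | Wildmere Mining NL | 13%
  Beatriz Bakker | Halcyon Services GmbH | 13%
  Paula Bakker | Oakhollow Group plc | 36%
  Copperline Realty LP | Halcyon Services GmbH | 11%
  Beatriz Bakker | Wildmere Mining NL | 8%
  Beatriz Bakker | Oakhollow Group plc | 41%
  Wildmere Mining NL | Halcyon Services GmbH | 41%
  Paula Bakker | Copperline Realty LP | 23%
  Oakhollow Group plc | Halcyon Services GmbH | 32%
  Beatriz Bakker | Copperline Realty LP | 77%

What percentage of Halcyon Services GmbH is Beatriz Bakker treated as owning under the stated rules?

By spousal attribution (R3), Beatriz Bakker is treated as also owning Paula Bakker's interest in Copperline Realty LP, giving 77% + 23% = 100%.
By spousal attribution (R3), Beatriz Bakker is treated as also owning Paula Bakker's interest in Oakhollow Group plc, giving 41% + 36% = 77%.
By spousal attribution (R3), Beatriz Bakker is treated as also owning Paula Bakker's interest in Wildmere Mining NL, giving 8% + 13% = 21%.
Chain via Copperline Realty LP (R2): 100% × 11% = 11% of Halcyon Services GmbH.
Chain via Oakhollow Group plc (R2): 77% × 32% = 24.64% of Halcyon Services GmbH.
Chain via Wildmere Mining NL (R2): 21% × 41% = 8.61% of Halcyon Services GmbH.
Direct interest in Halcyon Services GmbH: 13%.
Aggregating (R1): 11% + 24.64% + 8.61% + 13% = 57.25%.

57.25%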